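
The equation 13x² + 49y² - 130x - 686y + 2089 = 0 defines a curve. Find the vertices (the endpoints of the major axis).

(-2, 7) and (12, 7)

Rearranging, 13(x² - 10x) + 49(y² - 14y) = -2089.
Completing the square gives 13(x - 5)² + 49(y - 7)² = -2089 + 325 + 2401 = 637.
Divide through by 637 to get (x - 5)²/49 + (y - 7)²/13 = 1.
Ellipse, center (5, 7), major axis horizontal; a² = 49, b² = 13.
a = 7. Vertices at (h ± a, k).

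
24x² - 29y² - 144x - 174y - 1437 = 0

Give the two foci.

(3 - √106, -3) and (3 + √106, -3)

Collect terms: 24(x² - 6x) -29(y² + 6y) = 1437
Completing the square gives 24(x - 3)² -29(y + 3)² = 1437 + 216 - 261 = 1392.
Divide by 1392: (x - 3)²/58 - (y + 3)²/48 = 1
Hyperbola, center (3, -3), transverse axis horizontal; a² = 58, b² = 48.
c² = a² + b² = 58 + 48 = 106, so c = √106.
Foci lie on the horizontal axis through the center: (h ± c, k).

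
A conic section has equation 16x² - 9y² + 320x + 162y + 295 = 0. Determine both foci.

(-20, 9) and (0, 9)

Group the x- and y-terms: 16(x² + 20x) -9(y² - 18y) = -295
16(x + 10)² -9(y - 9)² = -295 + 1600 - 729 = 576
Divide through by 576 to get (x + 10)²/36 - (y - 9)²/64 = 1.
Hyperbola, center (-10, 9), transverse axis horizontal; a² = 36, b² = 64.
c² = a² + b² = 36 + 64 = 100, so c = 10.
Foci lie on the horizontal axis through the center: (h ± c, k).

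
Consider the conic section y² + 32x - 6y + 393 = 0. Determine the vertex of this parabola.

(-12, 3)

Only y is squared. Complete the square in y: (y - 3)² = -32(x + 12).
Vertex (-12, 3); 4p = -32 so p = -8. Opens left.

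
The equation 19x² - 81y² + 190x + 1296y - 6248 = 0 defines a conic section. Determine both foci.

(-15, 8) and (5, 8)

Group the x- and y-terms: 19(x² + 10x) -81(y² - 16y) = 6248
Completing the square gives 19(x + 5)² -81(y - 8)² = 6248 + 475 - 5184 = 1539.
Dividing both sides by 1539: (x + 5)²/81 - (y - 8)²/19 = 1
Hyperbola, center (-5, 8), transverse axis horizontal; a² = 81, b² = 19.
c² = a² + b² = 81 + 19 = 100, so c = 10.
Foci lie on the horizontal axis through the center: (h ± c, k).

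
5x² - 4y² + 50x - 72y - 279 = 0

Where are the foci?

Rearranging, 5(x² + 10x) -4(y² + 18y) = 279.
Complete the square: 5(x + 5)² -4(y + 9)² = 279 + 125 - 324 = 80
Divide by 80: (x + 5)²/16 - (y + 9)²/20 = 1
Hyperbola, center (-5, -9), transverse axis horizontal; a² = 16, b² = 20.
c² = a² + b² = 16 + 20 = 36, so c = 6.
Foci lie on the horizontal axis through the center: (h ± c, k).

(-11, -9) and (1, -9)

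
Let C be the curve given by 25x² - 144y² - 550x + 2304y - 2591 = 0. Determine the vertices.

(11, 3) and (11, 13)

Collect terms: 25(x² - 22x) -144(y² - 16y) = 2591
25(x - 11)² -144(y - 8)² = 2591 + 3025 - 9216 = -3600
Dividing both sides by -3600: (y - 8)²/25 - (x - 11)²/144 = 1
Hyperbola, center (11, 8), transverse axis vertical; a² = 25, b² = 144.
a = 5. Vertices at (h, k ± a).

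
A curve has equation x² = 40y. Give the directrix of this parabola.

Vertex (0, 0); 4p = 40 so p = 10. Opens up.
Directrix is the horizontal line y = k − p = 0 − (10) = -10.

y = -10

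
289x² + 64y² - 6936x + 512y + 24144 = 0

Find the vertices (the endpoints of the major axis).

(12, -21) and (12, 13)

Rearranging, 289(x² - 24x) + 64(y² + 8y) = -24144.
289(x - 12)² + 64(y + 4)² = -24144 + 41616 + 1024 = 18496
Divide by 18496: (x - 12)²/64 + (y + 4)²/289 = 1
Ellipse, center (12, -4), major axis vertical; a² = 289, b² = 64.
a = 17. Vertices at (h, k ± a).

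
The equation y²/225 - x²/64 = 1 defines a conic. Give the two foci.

(0, -17) and (0, 17)

Center (0, 0). The positive term is the y-term, so the transverse axis is vertical; a² = 225, b² = 64.
c² = a² + b² = 225 + 64 = 289, so c = 17.
Foci lie on the vertical axis through the center: (h, k ± c).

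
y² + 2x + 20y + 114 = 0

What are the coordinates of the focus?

Only y is squared. Complete the square in y: (y + 10)² = -2(x + 7).
Vertex (-7, -10); 4p = -2 so p = -1/2. Opens left.
Focus is p units from the vertex along the axis: (h + p, k).

(-15/2, -10)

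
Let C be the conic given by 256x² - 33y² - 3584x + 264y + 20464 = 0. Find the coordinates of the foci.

256(x² - 14x) -33(y² - 8y) = -20464
256(x - 7)² -33(y - 4)² = -20464 + 12544 - 528 = -8448
Dividing both sides by -8448: (y - 4)²/256 - (x - 7)²/33 = 1
Hyperbola, center (7, 4), transverse axis vertical; a² = 256, b² = 33.
c² = a² + b² = 256 + 33 = 289, so c = 17.
Foci lie on the vertical axis through the center: (h, k ± c).

(7, -13) and (7, 21)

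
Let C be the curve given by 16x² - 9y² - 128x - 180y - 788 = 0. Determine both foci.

16(x² - 8x) -9(y² + 20y) = 788
Completing the square gives 16(x - 4)² -9(y + 10)² = 788 + 256 - 900 = 144.
Divide through by 144 to get (x - 4)²/9 - (y + 10)²/16 = 1.
Hyperbola, center (4, -10), transverse axis horizontal; a² = 9, b² = 16.
c² = a² + b² = 9 + 16 = 25, so c = 5.
Foci lie on the horizontal axis through the center: (h ± c, k).

(-1, -10) and (9, -10)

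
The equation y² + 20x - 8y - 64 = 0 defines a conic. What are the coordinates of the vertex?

(4, 4)

Only y is squared. Complete the square in y: (y - 4)² = -20(x - 4).
Vertex (4, 4); 4p = -20 so p = -5. Opens left.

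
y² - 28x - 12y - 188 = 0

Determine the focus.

(-1, 6)

Only y is squared. Complete the square in y: (y - 6)² = 28(x + 8).
Vertex (-8, 6); 4p = 28 so p = 7. Opens right.
Focus is p units from the vertex along the axis: (h + p, k).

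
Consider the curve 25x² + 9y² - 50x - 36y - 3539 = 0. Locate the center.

(1, 2)

25(x² - 2x) + 9(y² - 4y) = 3539
Complete the square: 25(x - 1)² + 9(y - 2)² = 3539 + 25 + 36 = 3600
Dividing both sides by 3600: (x - 1)²/144 + (y - 2)²/400 = 1
Ellipse with center (1, 2).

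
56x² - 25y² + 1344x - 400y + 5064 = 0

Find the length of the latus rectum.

56(x² + 24x) -25(y² + 16y) = -5064
Complete the square: 56(x + 12)² -25(y + 8)² = -5064 + 8064 - 1600 = 1400
Dividing both sides by 1400: (x + 12)²/25 - (y + 8)²/56 = 1
Hyperbola, center (-12, -8), transverse axis horizontal; a² = 25, b² = 56.
Latus rectum length = 2b²/a = 2·56/5 = 112/5.

112/5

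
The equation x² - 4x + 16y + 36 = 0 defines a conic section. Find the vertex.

(2, -2)

Only x is squared. Complete the square in x: (x - 2)² = -16(y + 2).
Vertex (2, -2); 4p = -16 so p = -4. Opens down.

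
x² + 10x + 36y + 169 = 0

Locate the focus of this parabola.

Only x is squared. Complete the square in x: (x + 5)² = -36(y + 4).
Vertex (-5, -4); 4p = -36 so p = -9. Opens down.
Focus is p units from the vertex along the axis: (h, k + p).

(-5, -13)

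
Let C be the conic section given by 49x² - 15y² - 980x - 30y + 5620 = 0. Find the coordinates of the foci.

(10, -9) and (10, 7)

Rearranging, 49(x² - 20x) -15(y² + 2y) = -5620.
Complete the square in x and y: 49(x - 10)² -15(y + 1)² = -5620 + 4900 - 15 = -735
Divide by -735: (y + 1)²/49 - (x - 10)²/15 = 1
Hyperbola, center (10, -1), transverse axis vertical; a² = 49, b² = 15.
c² = a² + b² = 49 + 15 = 64, so c = 8.
Foci lie on the vertical axis through the center: (h, k ± c).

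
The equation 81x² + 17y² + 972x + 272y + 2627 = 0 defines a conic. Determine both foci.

(-6, -16) and (-6, 0)

Group the x- and y-terms: 81(x² + 12x) + 17(y² + 16y) = -2627
Complete the square: 81(x + 6)² + 17(y + 8)² = -2627 + 2916 + 1088 = 1377
Divide by 1377: (x + 6)²/17 + (y + 8)²/81 = 1
Ellipse, center (-6, -8), major axis vertical; a² = 81, b² = 17.
c² = a² - b² = 81 - 17 = 64, so c = 8.
Foci lie on the vertical axis through the center: (h, k ± c).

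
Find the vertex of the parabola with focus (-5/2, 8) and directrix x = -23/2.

The vertex is the midpoint between the focus and the directrix along the axis of symmetry.
Axis is horizontal (directrix is vertical). Vertex x-coordinate = (-5/2 + (-23/2))/2 = -7; y-coordinate = 8.

(-7, 8)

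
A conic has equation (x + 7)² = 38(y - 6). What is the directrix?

y = -7/2

Vertex (-7, 6); 4p = 38 so p = 19/2. Opens up.
Directrix is the horizontal line y = k − p = 6 − (19/2) = -7/2.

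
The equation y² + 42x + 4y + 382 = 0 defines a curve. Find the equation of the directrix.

Only y is squared. Complete the square in y: (y + 2)² = -42(x + 9).
Vertex (-9, -2); 4p = -42 so p = -21/2. Opens left.
Directrix is the vertical line x = h − p = -9 − (-21/2) = 3/2.

x = 3/2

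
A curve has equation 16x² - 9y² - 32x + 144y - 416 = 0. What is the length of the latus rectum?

9/2

Rearranging, 16(x² - 2x) -9(y² - 16y) = 416.
Complete the square in x and y: 16(x - 1)² -9(y - 8)² = 416 + 16 - 576 = -144
Dividing both sides by -144: (y - 8)²/16 - (x - 1)²/9 = 1
Hyperbola, center (1, 8), transverse axis vertical; a² = 16, b² = 9.
Latus rectum length = 2b²/a = 2·9/4 = 9/2.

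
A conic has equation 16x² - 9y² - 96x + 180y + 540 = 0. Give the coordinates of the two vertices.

(3, -2) and (3, 22)

Group the x- and y-terms: 16(x² - 6x) -9(y² - 20y) = -540
Complete the square in x and y: 16(x - 3)² -9(y - 10)² = -540 + 144 - 900 = -1296
Divide by -1296: (y - 10)²/144 - (x - 3)²/81 = 1
Hyperbola, center (3, 10), transverse axis vertical; a² = 144, b² = 81.
a = 12. Vertices at (h, k ± a).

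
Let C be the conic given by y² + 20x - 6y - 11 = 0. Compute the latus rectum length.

Only y is squared. Complete the square in y: (y - 3)² = -20(x - 1).
Vertex (1, 3); 4p = -20 so p = -5. Opens left.
Latus rectum length = |4p| = 20.

20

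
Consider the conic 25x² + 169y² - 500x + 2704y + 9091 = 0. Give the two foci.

Collect terms: 25(x² - 20x) + 169(y² + 16y) = -9091
25(x - 10)² + 169(y + 8)² = -9091 + 2500 + 10816 = 4225
Dividing both sides by 4225: (x - 10)²/169 + (y + 8)²/25 = 1
Ellipse, center (10, -8), major axis horizontal; a² = 169, b² = 25.
c² = a² - b² = 169 - 25 = 144, so c = 12.
Foci lie on the horizontal axis through the center: (h ± c, k).

(-2, -8) and (22, -8)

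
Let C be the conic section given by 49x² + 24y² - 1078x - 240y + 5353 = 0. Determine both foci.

(11, 0) and (11, 10)

Group the x- and y-terms: 49(x² - 22x) + 24(y² - 10y) = -5353
Complete the square in x and y: 49(x - 11)² + 24(y - 5)² = -5353 + 5929 + 600 = 1176
Divide by 1176: (x - 11)²/24 + (y - 5)²/49 = 1
Ellipse, center (11, 5), major axis vertical; a² = 49, b² = 24.
c² = a² - b² = 49 - 24 = 25, so c = 5.
Foci lie on the vertical axis through the center: (h, k ± c).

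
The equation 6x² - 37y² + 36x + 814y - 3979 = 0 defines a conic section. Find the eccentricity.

6(x² + 6x) -37(y² - 22y) = 3979
Complete the square in x and y: 6(x + 3)² -37(y - 11)² = 3979 + 54 - 4477 = -444
Divide by -444: (y - 11)²/12 - (x + 3)²/74 = 1
Hyperbola, center (-3, 11), transverse axis vertical; a² = 12, b² = 74.
c² = a² + b² = 86, so c = √86.
e = c/a = √86/2√3 = √258/6.

e = √258/6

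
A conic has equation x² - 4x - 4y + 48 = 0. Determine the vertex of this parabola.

Only x is squared. Complete the square in x: (x - 2)² = 4(y - 11).
Vertex (2, 11); 4p = 4 so p = 1. Opens up.

(2, 11)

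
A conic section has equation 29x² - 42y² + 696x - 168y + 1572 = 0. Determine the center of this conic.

(-12, -2)

Group the x- and y-terms: 29(x² + 24x) -42(y² + 4y) = -1572
Completing the square gives 29(x + 12)² -42(y + 2)² = -1572 + 4176 - 168 = 2436.
Divide through by 2436 to get (x + 12)²/84 - (y + 2)²/58 = 1.
Hyperbola with center (-12, -2).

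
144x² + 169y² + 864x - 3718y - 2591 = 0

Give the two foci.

(-8, 11) and (2, 11)

Group the x- and y-terms: 144(x² + 6x) + 169(y² - 22y) = 2591
144(x + 3)² + 169(y - 11)² = 2591 + 1296 + 20449 = 24336
Dividing both sides by 24336: (x + 3)²/169 + (y - 11)²/144 = 1
Ellipse, center (-3, 11), major axis horizontal; a² = 169, b² = 144.
c² = a² - b² = 169 - 144 = 25, so c = 5.
Foci lie on the horizontal axis through the center: (h ± c, k).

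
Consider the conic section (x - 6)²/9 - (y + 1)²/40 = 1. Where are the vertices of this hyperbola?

Center (6, -1). The positive term is the x-term, so the transverse axis is horizontal; a² = 9, b² = 40.
a = 3. Vertices at (h ± a, k).

(3, -1) and (9, -1)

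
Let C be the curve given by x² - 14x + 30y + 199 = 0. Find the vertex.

Only x is squared. Complete the square in x: (x - 7)² = -30(y + 5).
Vertex (7, -5); 4p = -30 so p = -15/2. Opens down.

(7, -5)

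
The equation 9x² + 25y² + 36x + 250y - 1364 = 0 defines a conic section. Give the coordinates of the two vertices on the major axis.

Collect terms: 9(x² + 4x) + 25(y² + 10y) = 1364
Completing the square gives 9(x + 2)² + 25(y + 5)² = 1364 + 36 + 625 = 2025.
Divide by 2025: (x + 2)²/225 + (y + 5)²/81 = 1
Ellipse, center (-2, -5), major axis horizontal; a² = 225, b² = 81.
a = 15. Vertices at (h ± a, k).

(-17, -5) and (13, -5)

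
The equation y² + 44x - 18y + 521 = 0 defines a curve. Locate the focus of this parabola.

(-21, 9)

Only y is squared. Complete the square in y: (y - 9)² = -44(x + 10).
Vertex (-10, 9); 4p = -44 so p = -11. Opens left.
Focus is p units from the vertex along the axis: (h + p, k).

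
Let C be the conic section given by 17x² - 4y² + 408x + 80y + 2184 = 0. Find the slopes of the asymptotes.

√17/2 and -√17/2

17(x² + 24x) -4(y² - 20y) = -2184
17(x + 12)² -4(y - 10)² = -2184 + 2448 - 400 = -136
Dividing both sides by -136: (y - 10)²/34 - (x + 12)²/8 = 1
Hyperbola, center (-12, 10), transverse axis vertical; a² = 34, b² = 8.
For a vertical hyperbola the asymptotes have slope ±a/b.
Here that is ±√34/2√2 = ±√17/2.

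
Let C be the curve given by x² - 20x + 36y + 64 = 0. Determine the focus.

(10, -8)

Only x is squared. Complete the square in x: (x - 10)² = -36(y - 1).
Vertex (10, 1); 4p = -36 so p = -9. Opens down.
Focus is p units from the vertex along the axis: (h, k + p).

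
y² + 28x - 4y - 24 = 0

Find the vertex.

Only y is squared. Complete the square in y: (y - 2)² = -28(x - 1).
Vertex (1, 2); 4p = -28 so p = -7. Opens left.

(1, 2)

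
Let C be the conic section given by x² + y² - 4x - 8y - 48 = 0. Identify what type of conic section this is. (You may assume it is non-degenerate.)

No xy term. Coefficients of x² and y² are A = 1, C = 1.
A = C (same sign) ⇒ circle.

circle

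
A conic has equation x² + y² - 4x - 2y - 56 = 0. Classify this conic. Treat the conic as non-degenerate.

No xy term. Coefficients of x² and y² are A = 1, C = 1.
A = C (same sign) ⇒ circle.

circle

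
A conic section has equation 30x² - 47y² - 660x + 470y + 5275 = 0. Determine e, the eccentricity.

e = √2310/30

30(x² - 22x) -47(y² - 10y) = -5275
Complete the square: 30(x - 11)² -47(y - 5)² = -5275 + 3630 - 1175 = -2820
Dividing both sides by -2820: (y - 5)²/60 - (x - 11)²/94 = 1
Hyperbola, center (11, 5), transverse axis vertical; a² = 60, b² = 94.
c² = a² + b² = 154, so c = √154.
e = c/a = √154/2√15 = √2310/30.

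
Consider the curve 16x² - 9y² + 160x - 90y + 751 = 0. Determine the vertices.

Group the x- and y-terms: 16(x² + 10x) -9(y² + 10y) = -751
Complete the square: 16(x + 5)² -9(y + 5)² = -751 + 400 - 225 = -576
Dividing both sides by -576: (y + 5)²/64 - (x + 5)²/36 = 1
Hyperbola, center (-5, -5), transverse axis vertical; a² = 64, b² = 36.
a = 8. Vertices at (h, k ± a).

(-5, -13) and (-5, 3)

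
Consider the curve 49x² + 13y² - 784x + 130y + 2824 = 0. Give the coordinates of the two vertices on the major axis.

(8, -12) and (8, 2)

Rearranging, 49(x² - 16x) + 13(y² + 10y) = -2824.
Complete the square in x and y: 49(x - 8)² + 13(y + 5)² = -2824 + 3136 + 325 = 637
Dividing both sides by 637: (x - 8)²/13 + (y + 5)²/49 = 1
Ellipse, center (8, -5), major axis vertical; a² = 49, b² = 13.
a = 7. Vertices at (h, k ± a).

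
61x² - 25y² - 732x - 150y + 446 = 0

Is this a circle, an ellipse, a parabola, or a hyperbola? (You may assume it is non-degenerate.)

No xy term. Coefficients of x² and y² are A = 61, C = -25.
A and C have opposite signs ⇒ hyperbola.

hyperbola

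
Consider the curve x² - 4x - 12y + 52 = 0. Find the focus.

(2, 7)

Only x is squared. Complete the square in x: (x - 2)² = 12(y - 4).
Vertex (2, 4); 4p = 12 so p = 3. Opens up.
Focus is p units from the vertex along the axis: (h, k + p).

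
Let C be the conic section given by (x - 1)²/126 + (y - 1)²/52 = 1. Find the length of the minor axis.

4√13

Center (1, 1). The larger denominator 126 sits under the x-term, so the major axis is horizontal; a² = 126, b² = 52.
b² = 52 so b = 2√13; the minor axis has length 2b = 4√13.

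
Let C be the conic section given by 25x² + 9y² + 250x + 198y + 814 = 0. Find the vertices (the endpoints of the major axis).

25(x² + 10x) + 9(y² + 22y) = -814
Complete the square in x and y: 25(x + 5)² + 9(y + 11)² = -814 + 625 + 1089 = 900
Dividing both sides by 900: (x + 5)²/36 + (y + 11)²/100 = 1
Ellipse, center (-5, -11), major axis vertical; a² = 100, b² = 36.
a = 10. Vertices at (h, k ± a).

(-5, -21) and (-5, -1)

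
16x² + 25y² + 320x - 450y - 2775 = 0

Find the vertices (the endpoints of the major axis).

(-30, 9) and (10, 9)

Collect terms: 16(x² + 20x) + 25(y² - 18y) = 2775
Complete the square in x and y: 16(x + 10)² + 25(y - 9)² = 2775 + 1600 + 2025 = 6400
Divide through by 6400 to get (x + 10)²/400 + (y - 9)²/256 = 1.
Ellipse, center (-10, 9), major axis horizontal; a² = 400, b² = 256.
a = 20. Vertices at (h ± a, k).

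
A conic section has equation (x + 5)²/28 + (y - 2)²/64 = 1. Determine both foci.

(-5, -4) and (-5, 8)

Center (-5, 2). The larger denominator 64 sits under the y-term, so the major axis is vertical; a² = 64, b² = 28.
c² = a² - b² = 64 - 28 = 36, so c = 6.
Foci lie on the vertical axis through the center: (h, k ± c).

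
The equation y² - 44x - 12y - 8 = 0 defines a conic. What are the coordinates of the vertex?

(-1, 6)

Only y is squared. Complete the square in y: (y - 6)² = 44(x + 1).
Vertex (-1, 6); 4p = 44 so p = 11. Opens right.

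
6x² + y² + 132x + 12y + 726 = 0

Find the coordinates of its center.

(-11, -6)

Group the x- and y-terms: 6(x² + 22x) + (y² + 12y) = -726
Complete the square in x and y: 6(x + 11)² + (y + 6)² = -726 + 726 + 36 = 36
Divide through by 36 to get (x + 11)²/6 + (y + 6)²/36 = 1.
Ellipse with center (-11, -6).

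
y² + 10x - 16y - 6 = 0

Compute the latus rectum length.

10

Only y is squared. Complete the square in y: (y - 8)² = -10(x - 7).
Vertex (7, 8); 4p = -10 so p = -5/2. Opens left.
Latus rectum length = |4p| = 10.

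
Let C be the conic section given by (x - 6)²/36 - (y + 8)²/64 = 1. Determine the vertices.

(0, -8) and (12, -8)

Center (6, -8). The positive term is the x-term, so the transverse axis is horizontal; a² = 36, b² = 64.
a = 6. Vertices at (h ± a, k).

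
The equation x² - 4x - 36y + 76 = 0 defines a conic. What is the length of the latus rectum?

Only x is squared. Complete the square in x: (x - 2)² = 36(y - 2).
Vertex (2, 2); 4p = 36 so p = 9. Opens up.
Latus rectum length = |4p| = 36.

36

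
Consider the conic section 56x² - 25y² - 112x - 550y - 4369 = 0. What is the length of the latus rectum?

56(x² - 2x) -25(y² + 22y) = 4369
Complete the square: 56(x - 1)² -25(y + 11)² = 4369 + 56 - 3025 = 1400
Dividing both sides by 1400: (x - 1)²/25 - (y + 11)²/56 = 1
Hyperbola, center (1, -11), transverse axis horizontal; a² = 25, b² = 56.
Latus rectum length = 2b²/a = 2·56/5 = 112/5.

112/5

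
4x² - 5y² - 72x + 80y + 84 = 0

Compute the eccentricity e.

e = 3/2

Group the x- and y-terms: 4(x² - 18x) -5(y² - 16y) = -84
Complete the square: 4(x - 9)² -5(y - 8)² = -84 + 324 - 320 = -80
Dividing both sides by -80: (y - 8)²/16 - (x - 9)²/20 = 1
Hyperbola, center (9, 8), transverse axis vertical; a² = 16, b² = 20.
c² = a² + b² = 36, so c = 6.
e = c/a = 6/4 = 3/2.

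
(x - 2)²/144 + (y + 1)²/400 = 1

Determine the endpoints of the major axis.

(2, -21) and (2, 19)

Center (2, -1). The larger denominator 400 sits under the y-term, so the major axis is vertical; a² = 400, b² = 144.
a = 20. Vertices at (h, k ± a).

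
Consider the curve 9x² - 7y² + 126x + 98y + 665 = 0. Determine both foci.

(-7, -5) and (-7, 19)

Collect terms: 9(x² + 14x) -7(y² - 14y) = -665
9(x + 7)² -7(y - 7)² = -665 + 441 - 343 = -567
Divide through by -567 to get (y - 7)²/81 - (x + 7)²/63 = 1.
Hyperbola, center (-7, 7), transverse axis vertical; a² = 81, b² = 63.
c² = a² + b² = 81 + 63 = 144, so c = 12.
Foci lie on the vertical axis through the center: (h, k ± c).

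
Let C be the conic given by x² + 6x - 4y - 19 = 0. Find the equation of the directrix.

y = -8

Only x is squared. Complete the square in x: (x + 3)² = 4(y + 7).
Vertex (-3, -7); 4p = 4 so p = 1. Opens up.
Directrix is the horizontal line y = k − p = -7 − (1) = -8.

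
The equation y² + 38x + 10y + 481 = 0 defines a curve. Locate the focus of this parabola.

(-43/2, -5)

Only y is squared. Complete the square in y: (y + 5)² = -38(x + 12).
Vertex (-12, -5); 4p = -38 so p = -19/2. Opens left.
Focus is p units from the vertex along the axis: (h + p, k).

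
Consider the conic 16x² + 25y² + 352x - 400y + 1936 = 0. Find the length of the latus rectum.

16(x² + 22x) + 25(y² - 16y) = -1936
Complete the square in x and y: 16(x + 11)² + 25(y - 8)² = -1936 + 1936 + 1600 = 1600
Divide through by 1600 to get (x + 11)²/100 + (y - 8)²/64 = 1.
Ellipse, center (-11, 8), major axis horizontal; a² = 100, b² = 64.
Latus rectum length = 2b²/a = 2·64/10 = 64/5.

64/5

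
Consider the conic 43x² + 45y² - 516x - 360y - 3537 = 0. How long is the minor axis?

2√129

Collect terms: 43(x² - 12x) + 45(y² - 8y) = 3537
Complete the square in x and y: 43(x - 6)² + 45(y - 4)² = 3537 + 1548 + 720 = 5805
Divide through by 5805 to get (x - 6)²/135 + (y - 4)²/129 = 1.
Ellipse, center (6, 4), major axis horizontal; a² = 135, b² = 129.
b² = 129 so b = √129; the minor axis has length 2b = 2√129.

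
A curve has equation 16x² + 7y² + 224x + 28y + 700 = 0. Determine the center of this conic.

(-7, -2)

16(x² + 14x) + 7(y² + 4y) = -700
Completing the square gives 16(x + 7)² + 7(y + 2)² = -700 + 784 + 28 = 112.
Divide by 112: (x + 7)²/7 + (y + 2)²/16 = 1
Ellipse with center (-7, -2).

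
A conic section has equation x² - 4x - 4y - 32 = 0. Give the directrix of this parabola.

Only x is squared. Complete the square in x: (x - 2)² = 4(y + 9).
Vertex (2, -9); 4p = 4 so p = 1. Opens up.
Directrix is the horizontal line y = k − p = -9 − (1) = -10.

y = -10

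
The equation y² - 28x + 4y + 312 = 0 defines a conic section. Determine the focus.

Only y is squared. Complete the square in y: (y + 2)² = 28(x - 11).
Vertex (11, -2); 4p = 28 so p = 7. Opens right.
Focus is p units from the vertex along the axis: (h + p, k).

(18, -2)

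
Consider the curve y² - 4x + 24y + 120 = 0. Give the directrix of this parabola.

Only y is squared. Complete the square in y: (y + 12)² = 4(x + 6).
Vertex (-6, -12); 4p = 4 so p = 1. Opens right.
Directrix is the vertical line x = h − p = -6 − (1) = -7.

x = -7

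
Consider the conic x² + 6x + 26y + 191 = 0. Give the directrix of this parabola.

Only x is squared. Complete the square in x: (x + 3)² = -26(y + 7).
Vertex (-3, -7); 4p = -26 so p = -13/2. Opens down.
Directrix is the horizontal line y = k − p = -7 − (-13/2) = -1/2.

y = -1/2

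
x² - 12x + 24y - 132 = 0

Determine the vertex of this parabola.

(6, 7)

Only x is squared. Complete the square in x: (x - 6)² = -24(y - 7).
Vertex (6, 7); 4p = -24 so p = -6. Opens down.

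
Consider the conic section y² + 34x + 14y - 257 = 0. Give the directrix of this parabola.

Only y is squared. Complete the square in y: (y + 7)² = -34(x - 9).
Vertex (9, -7); 4p = -34 so p = -17/2. Opens left.
Directrix is the vertical line x = h − p = 9 − (-17/2) = 35/2.

x = 35/2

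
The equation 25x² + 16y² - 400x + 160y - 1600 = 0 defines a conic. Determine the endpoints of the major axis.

Group the x- and y-terms: 25(x² - 16x) + 16(y² + 10y) = 1600
Complete the square in x and y: 25(x - 8)² + 16(y + 5)² = 1600 + 1600 + 400 = 3600
Dividing both sides by 3600: (x - 8)²/144 + (y + 5)²/225 = 1
Ellipse, center (8, -5), major axis vertical; a² = 225, b² = 144.
a = 15. Vertices at (h, k ± a).

(8, -20) and (8, 10)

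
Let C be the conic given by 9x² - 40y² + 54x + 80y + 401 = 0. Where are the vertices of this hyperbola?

Rearranging, 9(x² + 6x) -40(y² - 2y) = -401.
Completing the square gives 9(x + 3)² -40(y - 1)² = -401 + 81 - 40 = -360.
Dividing both sides by -360: (y - 1)²/9 - (x + 3)²/40 = 1
Hyperbola, center (-3, 1), transverse axis vertical; a² = 9, b² = 40.
a = 3. Vertices at (h, k ± a).

(-3, -2) and (-3, 4)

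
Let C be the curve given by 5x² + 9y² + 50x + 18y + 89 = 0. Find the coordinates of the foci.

(-7, -1) and (-3, -1)

Group: 5(x² + 10x) + 9(y² + 2y) = -89
Complete the square in x and y: 5(x + 5)² + 9(y + 1)² = -89 + 125 + 9 = 45
Divide by 45: (x + 5)²/9 + (y + 1)²/5 = 1
Ellipse, center (-5, -1), major axis horizontal; a² = 9, b² = 5.
c² = a² - b² = 9 - 5 = 4, so c = 2.
Foci lie on the horizontal axis through the center: (h ± c, k).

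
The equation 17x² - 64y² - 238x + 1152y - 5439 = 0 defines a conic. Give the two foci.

(-2, 9) and (16, 9)

17(x² - 14x) -64(y² - 18y) = 5439
17(x - 7)² -64(y - 9)² = 5439 + 833 - 5184 = 1088
Divide by 1088: (x - 7)²/64 - (y - 9)²/17 = 1
Hyperbola, center (7, 9), transverse axis horizontal; a² = 64, b² = 17.
c² = a² + b² = 64 + 17 = 81, so c = 9.
Foci lie on the horizontal axis through the center: (h ± c, k).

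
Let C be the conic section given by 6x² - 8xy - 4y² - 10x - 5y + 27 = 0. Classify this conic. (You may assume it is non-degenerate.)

A = 6, B = -8, C = -4.
Discriminant B² − 4AC = (-8)² − 4·6·(-4) = 160.
B² − 4AC > 0 ⇒ hyperbola.

hyperbola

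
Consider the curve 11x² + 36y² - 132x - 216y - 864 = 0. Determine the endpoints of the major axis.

11(x² - 12x) + 36(y² - 6y) = 864
Complete the square: 11(x - 6)² + 36(y - 3)² = 864 + 396 + 324 = 1584
Dividing both sides by 1584: (x - 6)²/144 + (y - 3)²/44 = 1
Ellipse, center (6, 3), major axis horizontal; a² = 144, b² = 44.
a = 12. Vertices at (h ± a, k).

(-6, 3) and (18, 3)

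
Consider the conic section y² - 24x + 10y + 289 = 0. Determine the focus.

Only y is squared. Complete the square in y: (y + 5)² = 24(x - 11).
Vertex (11, -5); 4p = 24 so p = 6. Opens right.
Focus is p units from the vertex along the axis: (h + p, k).

(17, -5)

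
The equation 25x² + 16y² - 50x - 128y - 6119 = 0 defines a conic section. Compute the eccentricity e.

Group the x- and y-terms: 25(x² - 2x) + 16(y² - 8y) = 6119
25(x - 1)² + 16(y - 4)² = 6119 + 25 + 256 = 6400
Divide through by 6400 to get (x - 1)²/256 + (y - 4)²/400 = 1.
Ellipse, center (1, 4), major axis vertical; a² = 400, b² = 256.
c² = a² - b² = 144, so c = 12.
e = c/a = 12/20 = 3/5.

e = 3/5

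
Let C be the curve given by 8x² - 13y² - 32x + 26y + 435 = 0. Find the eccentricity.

e = √42/4

Collect terms: 8(x² - 4x) -13(y² - 2y) = -435
Complete the square in x and y: 8(x - 2)² -13(y - 1)² = -435 + 32 - 13 = -416
Dividing both sides by -416: (y - 1)²/32 - (x - 2)²/52 = 1
Hyperbola, center (2, 1), transverse axis vertical; a² = 32, b² = 52.
c² = a² + b² = 84, so c = 2√21.
e = c/a = 2√21/4√2 = √42/4.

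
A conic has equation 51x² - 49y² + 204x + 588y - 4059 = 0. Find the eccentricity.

Collect terms: 51(x² + 4x) -49(y² - 12y) = 4059
Complete the square in x and y: 51(x + 2)² -49(y - 6)² = 4059 + 204 - 1764 = 2499
Divide by 2499: (x + 2)²/49 - (y - 6)²/51 = 1
Hyperbola, center (-2, 6), transverse axis horizontal; a² = 49, b² = 51.
c² = a² + b² = 100, so c = 10.
e = c/a = 10/7.

e = 10/7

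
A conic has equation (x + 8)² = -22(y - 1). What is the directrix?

Vertex (-8, 1); 4p = -22 so p = -11/2. Opens down.
Directrix is the horizontal line y = k − p = 1 − (-11/2) = 13/2.

y = 13/2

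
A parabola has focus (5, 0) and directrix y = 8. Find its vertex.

(5, 4)

The vertex is the midpoint between the focus and the directrix along the axis of symmetry.
Axis is vertical (directrix is horizontal). Vertex y-coordinate = (0 + 8)/2 = 4; x-coordinate = 5.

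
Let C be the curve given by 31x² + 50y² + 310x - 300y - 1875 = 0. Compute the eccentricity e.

31(x² + 10x) + 50(y² - 6y) = 1875
Complete the square: 31(x + 5)² + 50(y - 3)² = 1875 + 775 + 450 = 3100
Dividing both sides by 3100: (x + 5)²/100 + (y - 3)²/62 = 1
Ellipse, center (-5, 3), major axis horizontal; a² = 100, b² = 62.
c² = a² - b² = 38, so c = √38.
e = c/a = √38/10.

e = √38/10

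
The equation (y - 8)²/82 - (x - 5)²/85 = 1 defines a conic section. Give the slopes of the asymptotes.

√6970/85 and -√6970/85

Center (5, 8). The positive term is the y-term, so the transverse axis is vertical; a² = 82, b² = 85.
For a vertical hyperbola the asymptotes have slope ±a/b.
Here that is ±√82/√85 = ±√6970/85.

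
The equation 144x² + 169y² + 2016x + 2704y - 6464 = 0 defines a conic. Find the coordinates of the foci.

144(x² + 14x) + 169(y² + 16y) = 6464
144(x + 7)² + 169(y + 8)² = 6464 + 7056 + 10816 = 24336
Divide through by 24336 to get (x + 7)²/169 + (y + 8)²/144 = 1.
Ellipse, center (-7, -8), major axis horizontal; a² = 169, b² = 144.
c² = a² - b² = 169 - 144 = 25, so c = 5.
Foci lie on the horizontal axis through the center: (h ± c, k).

(-12, -8) and (-2, -8)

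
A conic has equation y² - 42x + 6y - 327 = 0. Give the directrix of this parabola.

Only y is squared. Complete the square in y: (y + 3)² = 42(x + 8).
Vertex (-8, -3); 4p = 42 so p = 21/2. Opens right.
Directrix is the vertical line x = h − p = -8 − (21/2) = -37/2.

x = -37/2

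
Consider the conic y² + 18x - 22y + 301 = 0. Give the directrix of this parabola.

Only y is squared. Complete the square in y: (y - 11)² = -18(x + 10).
Vertex (-10, 11); 4p = -18 so p = -9/2. Opens left.
Directrix is the vertical line x = h − p = -10 − (-9/2) = -11/2.

x = -11/2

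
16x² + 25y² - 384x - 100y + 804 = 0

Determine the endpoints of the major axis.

(2, 2) and (22, 2)

Collect terms: 16(x² - 24x) + 25(y² - 4y) = -804
Completing the square gives 16(x - 12)² + 25(y - 2)² = -804 + 2304 + 100 = 1600.
Dividing both sides by 1600: (x - 12)²/100 + (y - 2)²/64 = 1
Ellipse, center (12, 2), major axis horizontal; a² = 100, b² = 64.
a = 10. Vertices at (h ± a, k).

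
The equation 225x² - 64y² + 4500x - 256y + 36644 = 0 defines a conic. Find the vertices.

(-10, -17) and (-10, 13)

225(x² + 20x) -64(y² + 4y) = -36644
Complete the square: 225(x + 10)² -64(y + 2)² = -36644 + 22500 - 256 = -14400
Dividing both sides by -14400: (y + 2)²/225 - (x + 10)²/64 = 1
Hyperbola, center (-10, -2), transverse axis vertical; a² = 225, b² = 64.
a = 15. Vertices at (h, k ± a).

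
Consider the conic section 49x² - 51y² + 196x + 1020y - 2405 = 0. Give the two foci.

(-2, 0) and (-2, 20)

Rearranging, 49(x² + 4x) -51(y² - 20y) = 2405.
Complete the square: 49(x + 2)² -51(y - 10)² = 2405 + 196 - 5100 = -2499
Divide by -2499: (y - 10)²/49 - (x + 2)²/51 = 1
Hyperbola, center (-2, 10), transverse axis vertical; a² = 49, b² = 51.
c² = a² + b² = 49 + 51 = 100, so c = 10.
Foci lie on the vertical axis through the center: (h, k ± c).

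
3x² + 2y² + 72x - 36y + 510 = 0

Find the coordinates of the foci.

(-12, 9 - √14) and (-12, 9 + √14)

Group the x- and y-terms: 3(x² + 24x) + 2(y² - 18y) = -510
Complete the square: 3(x + 12)² + 2(y - 9)² = -510 + 432 + 162 = 84
Divide through by 84 to get (x + 12)²/28 + (y - 9)²/42 = 1.
Ellipse, center (-12, 9), major axis vertical; a² = 42, b² = 28.
c² = a² - b² = 42 - 28 = 14, so c = √14.
Foci lie on the vertical axis through the center: (h, k ± c).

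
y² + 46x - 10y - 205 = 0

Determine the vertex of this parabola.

(5, 5)

Only y is squared. Complete the square in y: (y - 5)² = -46(x - 5).
Vertex (5, 5); 4p = -46 so p = -23/2. Opens left.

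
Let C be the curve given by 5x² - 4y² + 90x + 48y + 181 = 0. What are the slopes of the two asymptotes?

5(x² + 18x) -4(y² - 12y) = -181
Complete the square in x and y: 5(x + 9)² -4(y - 6)² = -181 + 405 - 144 = 80
Divide by 80: (x + 9)²/16 - (y - 6)²/20 = 1
Hyperbola, center (-9, 6), transverse axis horizontal; a² = 16, b² = 20.
For a horizontal hyperbola the asymptotes have slope ±b/a.
Here that is ±2√5/4 = ±√5/2.

√5/2 and -√5/2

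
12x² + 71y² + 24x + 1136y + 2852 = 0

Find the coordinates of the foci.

(-1 - √118, -8) and (-1 + √118, -8)

Rearranging, 12(x² + 2x) + 71(y² + 16y) = -2852.
Complete the square in x and y: 12(x + 1)² + 71(y + 8)² = -2852 + 12 + 4544 = 1704
Divide through by 1704 to get (x + 1)²/142 + (y + 8)²/24 = 1.
Ellipse, center (-1, -8), major axis horizontal; a² = 142, b² = 24.
c² = a² - b² = 142 - 24 = 118, so c = √118.
Foci lie on the horizontal axis through the center: (h ± c, k).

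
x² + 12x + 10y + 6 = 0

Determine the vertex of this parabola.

Only x is squared. Complete the square in x: (x + 6)² = -10(y - 3).
Vertex (-6, 3); 4p = -10 so p = -5/2. Opens down.

(-6, 3)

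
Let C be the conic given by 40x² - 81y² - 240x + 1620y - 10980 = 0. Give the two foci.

(-8, 10) and (14, 10)

40(x² - 6x) -81(y² - 20y) = 10980
Completing the square gives 40(x - 3)² -81(y - 10)² = 10980 + 360 - 8100 = 3240.
Dividing both sides by 3240: (x - 3)²/81 - (y - 10)²/40 = 1
Hyperbola, center (3, 10), transverse axis horizontal; a² = 81, b² = 40.
c² = a² + b² = 81 + 40 = 121, so c = 11.
Foci lie on the horizontal axis through the center: (h ± c, k).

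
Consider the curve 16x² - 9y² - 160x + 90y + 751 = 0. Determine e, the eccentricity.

e = 5/4

16(x² - 10x) -9(y² - 10y) = -751
Complete the square in x and y: 16(x - 5)² -9(y - 5)² = -751 + 400 - 225 = -576
Divide through by -576 to get (y - 5)²/64 - (x - 5)²/36 = 1.
Hyperbola, center (5, 5), transverse axis vertical; a² = 64, b² = 36.
c² = a² + b² = 100, so c = 10.
e = c/a = 10/8 = 5/4.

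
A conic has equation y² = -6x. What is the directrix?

x = 3/2

Vertex (0, 0); 4p = -6 so p = -3/2. Opens left.
Directrix is the vertical line x = h − p = 0 − (-3/2) = 3/2.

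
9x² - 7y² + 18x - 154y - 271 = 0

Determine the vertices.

Rearranging, 9(x² + 2x) -7(y² + 22y) = 271.
9(x + 1)² -7(y + 11)² = 271 + 9 - 847 = -567
Dividing both sides by -567: (y + 11)²/81 - (x + 1)²/63 = 1
Hyperbola, center (-1, -11), transverse axis vertical; a² = 81, b² = 63.
a = 9. Vertices at (h, k ± a).

(-1, -20) and (-1, -2)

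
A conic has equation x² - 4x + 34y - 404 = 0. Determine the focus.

(2, 7/2)

Only x is squared. Complete the square in x: (x - 2)² = -34(y - 12).
Vertex (2, 12); 4p = -34 so p = -17/2. Opens down.
Focus is p units from the vertex along the axis: (h, k + p).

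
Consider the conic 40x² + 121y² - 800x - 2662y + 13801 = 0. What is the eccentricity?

e = 9/11

Collect terms: 40(x² - 20x) + 121(y² - 22y) = -13801
Completing the square gives 40(x - 10)² + 121(y - 11)² = -13801 + 4000 + 14641 = 4840.
Divide through by 4840 to get (x - 10)²/121 + (y - 11)²/40 = 1.
Ellipse, center (10, 11), major axis horizontal; a² = 121, b² = 40.
c² = a² - b² = 81, so c = 9.
e = c/a = 9/11.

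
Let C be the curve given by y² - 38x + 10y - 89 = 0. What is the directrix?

x = -25/2

Only y is squared. Complete the square in y: (y + 5)² = 38(x + 3).
Vertex (-3, -5); 4p = 38 so p = 19/2. Opens right.
Directrix is the vertical line x = h − p = -3 − (19/2) = -25/2.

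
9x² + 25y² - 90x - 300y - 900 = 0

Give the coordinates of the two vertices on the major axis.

(-10, 6) and (20, 6)

Group the x- and y-terms: 9(x² - 10x) + 25(y² - 12y) = 900
Complete the square in x and y: 9(x - 5)² + 25(y - 6)² = 900 + 225 + 900 = 2025
Divide through by 2025 to get (x - 5)²/225 + (y - 6)²/81 = 1.
Ellipse, center (5, 6), major axis horizontal; a² = 225, b² = 81.
a = 15. Vertices at (h ± a, k).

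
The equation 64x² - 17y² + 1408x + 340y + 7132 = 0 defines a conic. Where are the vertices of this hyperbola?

(-11, 2) and (-11, 18)

Collect terms: 64(x² + 22x) -17(y² - 20y) = -7132
64(x + 11)² -17(y - 10)² = -7132 + 7744 - 1700 = -1088
Dividing both sides by -1088: (y - 10)²/64 - (x + 11)²/17 = 1
Hyperbola, center (-11, 10), transverse axis vertical; a² = 64, b² = 17.
a = 8. Vertices at (h, k ± a).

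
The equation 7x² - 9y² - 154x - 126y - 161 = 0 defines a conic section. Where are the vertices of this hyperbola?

Group: 7(x² - 22x) -9(y² + 14y) = 161
Complete the square: 7(x - 11)² -9(y + 7)² = 161 + 847 - 441 = 567
Dividing both sides by 567: (x - 11)²/81 - (y + 7)²/63 = 1
Hyperbola, center (11, -7), transverse axis horizontal; a² = 81, b² = 63.
a = 9. Vertices at (h ± a, k).

(2, -7) and (20, -7)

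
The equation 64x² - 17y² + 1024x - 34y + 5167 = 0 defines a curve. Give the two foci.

(-8, -10) and (-8, 8)

64(x² + 16x) -17(y² + 2y) = -5167
Complete the square in x and y: 64(x + 8)² -17(y + 1)² = -5167 + 4096 - 17 = -1088
Dividing both sides by -1088: (y + 1)²/64 - (x + 8)²/17 = 1
Hyperbola, center (-8, -1), transverse axis vertical; a² = 64, b² = 17.
c² = a² + b² = 64 + 17 = 81, so c = 9.
Foci lie on the vertical axis through the center: (h, k ± c).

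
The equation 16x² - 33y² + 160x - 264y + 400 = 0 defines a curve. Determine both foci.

Group the x- and y-terms: 16(x² + 10x) -33(y² + 8y) = -400
16(x + 5)² -33(y + 4)² = -400 + 400 - 528 = -528
Divide by -528: (y + 4)²/16 - (x + 5)²/33 = 1
Hyperbola, center (-5, -4), transverse axis vertical; a² = 16, b² = 33.
c² = a² + b² = 16 + 33 = 49, so c = 7.
Foci lie on the vertical axis through the center: (h, k ± c).

(-5, -11) and (-5, 3)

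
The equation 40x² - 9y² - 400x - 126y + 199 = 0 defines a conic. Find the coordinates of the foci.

(-2, -7) and (12, -7)

Collect terms: 40(x² - 10x) -9(y² + 14y) = -199
40(x - 5)² -9(y + 7)² = -199 + 1000 - 441 = 360
Dividing both sides by 360: (x - 5)²/9 - (y + 7)²/40 = 1
Hyperbola, center (5, -7), transverse axis horizontal; a² = 9, b² = 40.
c² = a² + b² = 9 + 40 = 49, so c = 7.
Foci lie on the horizontal axis through the center: (h ± c, k).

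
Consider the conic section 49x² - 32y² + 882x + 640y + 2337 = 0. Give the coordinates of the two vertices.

(-9, 3) and (-9, 17)

Collect terms: 49(x² + 18x) -32(y² - 20y) = -2337
Completing the square gives 49(x + 9)² -32(y - 10)² = -2337 + 3969 - 3200 = -1568.
Divide through by -1568 to get (y - 10)²/49 - (x + 9)²/32 = 1.
Hyperbola, center (-9, 10), transverse axis vertical; a² = 49, b² = 32.
a = 7. Vertices at (h, k ± a).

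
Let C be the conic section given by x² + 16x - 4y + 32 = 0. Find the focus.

(-8, -7)

Only x is squared. Complete the square in x: (x + 8)² = 4(y + 8).
Vertex (-8, -8); 4p = 4 so p = 1. Opens up.
Focus is p units from the vertex along the axis: (h, k + p).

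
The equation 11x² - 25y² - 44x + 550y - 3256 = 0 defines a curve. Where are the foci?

(-4, 11) and (8, 11)

Collect terms: 11(x² - 4x) -25(y² - 22y) = 3256
Complete the square in x and y: 11(x - 2)² -25(y - 11)² = 3256 + 44 - 3025 = 275
Divide by 275: (x - 2)²/25 - (y - 11)²/11 = 1
Hyperbola, center (2, 11), transverse axis horizontal; a² = 25, b² = 11.
c² = a² + b² = 25 + 11 = 36, so c = 6.
Foci lie on the horizontal axis through the center: (h ± c, k).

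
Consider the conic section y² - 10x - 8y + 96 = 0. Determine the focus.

(21/2, 4)

Only y is squared. Complete the square in y: (y - 4)² = 10(x - 8).
Vertex (8, 4); 4p = 10 so p = 5/2. Opens right.
Focus is p units from the vertex along the axis: (h + p, k).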